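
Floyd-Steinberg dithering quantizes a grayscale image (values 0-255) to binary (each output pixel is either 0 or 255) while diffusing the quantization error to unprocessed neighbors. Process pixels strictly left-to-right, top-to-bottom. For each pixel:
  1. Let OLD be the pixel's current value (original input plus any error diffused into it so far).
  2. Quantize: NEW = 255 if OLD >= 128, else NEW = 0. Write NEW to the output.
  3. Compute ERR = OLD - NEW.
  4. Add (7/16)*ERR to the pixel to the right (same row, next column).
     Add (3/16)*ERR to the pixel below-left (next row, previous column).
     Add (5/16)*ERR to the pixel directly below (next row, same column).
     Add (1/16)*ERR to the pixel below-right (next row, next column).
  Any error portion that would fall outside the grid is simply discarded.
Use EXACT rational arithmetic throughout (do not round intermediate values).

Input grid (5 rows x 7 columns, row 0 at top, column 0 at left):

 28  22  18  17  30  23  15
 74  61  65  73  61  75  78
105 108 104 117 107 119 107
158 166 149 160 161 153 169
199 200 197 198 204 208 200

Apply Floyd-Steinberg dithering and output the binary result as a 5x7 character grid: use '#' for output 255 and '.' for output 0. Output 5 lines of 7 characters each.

Answer: .......
..#..#.
#..#.#.
###.#.#
#.#####

Derivation:
(0,0): OLD=28 → NEW=0, ERR=28
(0,1): OLD=137/4 → NEW=0, ERR=137/4
(0,2): OLD=2111/64 → NEW=0, ERR=2111/64
(0,3): OLD=32185/1024 → NEW=0, ERR=32185/1024
(0,4): OLD=716815/16384 → NEW=0, ERR=716815/16384
(0,5): OLD=11047017/262144 → NEW=0, ERR=11047017/262144
(0,6): OLD=140243679/4194304 → NEW=0, ERR=140243679/4194304
(1,0): OLD=5707/64 → NEW=0, ERR=5707/64
(1,1): OLD=60749/512 → NEW=0, ERR=60749/512
(1,2): OLD=2215953/16384 → NEW=255, ERR=-1961967/16384
(1,3): OLD=2667101/65536 → NEW=0, ERR=2667101/65536
(1,4): OLD=429256983/4194304 → NEW=0, ERR=429256983/4194304
(1,5): OLD=4762980359/33554432 → NEW=255, ERR=-3793399801/33554432
(1,6): OLD=22345897865/536870912 → NEW=0, ERR=22345897865/536870912
(2,0): OLD=1270687/8192 → NEW=255, ERR=-818273/8192
(2,1): OLD=22150661/262144 → NEW=0, ERR=22150661/262144
(2,2): OLD=497413583/4194304 → NEW=0, ERR=497413583/4194304
(2,3): OLD=6486305943/33554432 → NEW=255, ERR=-2070074217/33554432
(2,4): OLD=25055151847/268435456 → NEW=0, ERR=25055151847/268435456
(2,5): OLD=1191484945645/8589934592 → NEW=255, ERR=-998948375315/8589934592
(2,6): OLD=8529890874443/137438953472 → NEW=0, ERR=8529890874443/137438953472
(3,0): OLD=598228335/4194304 → NEW=255, ERR=-471319185/4194304
(3,1): OLD=5343087491/33554432 → NEW=255, ERR=-3213292669/33554432
(3,2): OLD=37011161241/268435456 → NEW=255, ERR=-31439880039/268435456
(3,3): OLD=122828140815/1073741824 → NEW=0, ERR=122828140815/1073741824
(3,4): OLD=29488087564655/137438953472 → NEW=255, ERR=-5558845570705/137438953472
(3,5): OLD=128020339724157/1099511627776 → NEW=0, ERR=128020339724157/1099511627776
(3,6): OLD=4082552062512803/17592186044416 → NEW=255, ERR=-403455378813277/17592186044416
(4,0): OLD=78344666081/536870912 → NEW=255, ERR=-58557416479/536870912
(4,1): OLD=802053453613/8589934592 → NEW=0, ERR=802053453613/8589934592
(4,2): OLD=29784739659331/137438953472 → NEW=255, ERR=-5262193476029/137438953472
(4,3): OLD=222203752548305/1099511627776 → NEW=255, ERR=-58171712534575/1099511627776
(4,4): OLD=1734543588928835/8796093022208 → NEW=255, ERR=-508460131734205/8796093022208
(4,5): OLD=59748082119980067/281474976710656 → NEW=255, ERR=-12028036941237213/281474976710656
(4,6): OLD=817020443549760741/4503599627370496 → NEW=255, ERR=-331397461429715739/4503599627370496
Row 0: .......
Row 1: ..#..#.
Row 2: #..#.#.
Row 3: ###.#.#
Row 4: #.#####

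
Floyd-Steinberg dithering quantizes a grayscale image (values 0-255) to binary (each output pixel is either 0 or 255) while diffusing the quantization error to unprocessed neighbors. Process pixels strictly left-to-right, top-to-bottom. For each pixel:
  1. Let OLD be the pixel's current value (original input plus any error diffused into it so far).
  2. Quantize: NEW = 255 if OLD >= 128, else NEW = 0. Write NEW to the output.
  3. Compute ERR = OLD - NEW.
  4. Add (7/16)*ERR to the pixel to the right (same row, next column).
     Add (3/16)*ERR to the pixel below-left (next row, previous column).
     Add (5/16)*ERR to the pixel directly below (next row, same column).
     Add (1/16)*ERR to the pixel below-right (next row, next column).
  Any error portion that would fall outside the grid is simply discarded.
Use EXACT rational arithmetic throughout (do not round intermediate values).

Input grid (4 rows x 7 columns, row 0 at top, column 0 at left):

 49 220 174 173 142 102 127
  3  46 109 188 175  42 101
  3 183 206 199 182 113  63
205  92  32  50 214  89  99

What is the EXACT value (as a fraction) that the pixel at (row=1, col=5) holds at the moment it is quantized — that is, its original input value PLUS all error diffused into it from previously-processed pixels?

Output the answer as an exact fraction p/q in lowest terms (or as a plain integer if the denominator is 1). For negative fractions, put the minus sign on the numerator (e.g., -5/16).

Answer: -2756399991/134217728

Derivation:
(0,0): OLD=49 → NEW=0, ERR=49
(0,1): OLD=3863/16 → NEW=255, ERR=-217/16
(0,2): OLD=43025/256 → NEW=255, ERR=-22255/256
(0,3): OLD=552823/4096 → NEW=255, ERR=-491657/4096
(0,4): OLD=5864513/65536 → NEW=0, ERR=5864513/65536
(0,5): OLD=148006343/1048576 → NEW=255, ERR=-119380537/1048576
(0,6): OLD=1295042673/16777216 → NEW=0, ERR=1295042673/16777216
(1,0): OLD=4037/256 → NEW=0, ERR=4037/256
(1,1): OLD=72547/2048 → NEW=0, ERR=72547/2048
(1,2): OLD=4848159/65536 → NEW=0, ERR=4848159/65536
(1,3): OLD=50908275/262144 → NEW=255, ERR=-15938445/262144
(1,4): OLD=2474891577/16777216 → NEW=255, ERR=-1803298503/16777216
(1,5): OLD=-2756399991/134217728 → NEW=0, ERR=-2756399991/134217728
Target (1,5): original=42, with diffused error = -2756399991/134217728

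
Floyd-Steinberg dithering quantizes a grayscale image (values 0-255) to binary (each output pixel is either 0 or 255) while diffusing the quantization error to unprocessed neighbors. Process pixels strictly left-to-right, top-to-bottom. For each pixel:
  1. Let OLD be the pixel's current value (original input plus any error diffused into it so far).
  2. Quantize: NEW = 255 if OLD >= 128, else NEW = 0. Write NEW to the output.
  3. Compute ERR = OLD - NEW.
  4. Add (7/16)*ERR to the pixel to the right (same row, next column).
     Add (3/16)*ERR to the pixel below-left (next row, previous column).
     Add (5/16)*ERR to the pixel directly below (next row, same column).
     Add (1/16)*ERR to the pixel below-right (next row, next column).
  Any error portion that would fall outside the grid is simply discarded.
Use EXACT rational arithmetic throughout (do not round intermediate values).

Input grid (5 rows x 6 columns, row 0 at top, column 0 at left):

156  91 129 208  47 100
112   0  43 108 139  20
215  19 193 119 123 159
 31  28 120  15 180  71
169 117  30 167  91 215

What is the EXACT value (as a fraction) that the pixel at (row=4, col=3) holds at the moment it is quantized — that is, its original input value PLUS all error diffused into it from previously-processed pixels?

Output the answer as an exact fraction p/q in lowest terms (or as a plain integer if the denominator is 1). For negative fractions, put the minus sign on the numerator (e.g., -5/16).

(0,0): OLD=156 → NEW=255, ERR=-99
(0,1): OLD=763/16 → NEW=0, ERR=763/16
(0,2): OLD=38365/256 → NEW=255, ERR=-26915/256
(0,3): OLD=663563/4096 → NEW=255, ERR=-380917/4096
(0,4): OLD=413773/65536 → NEW=0, ERR=413773/65536
(0,5): OLD=107754011/1048576 → NEW=0, ERR=107754011/1048576
(1,0): OLD=23041/256 → NEW=0, ERR=23041/256
(1,1): OLD=58119/2048 → NEW=0, ERR=58119/2048
(1,2): OLD=531091/65536 → NEW=0, ERR=531091/65536
(1,3): OLD=20210391/262144 → NEW=0, ERR=20210391/262144
(1,4): OLD=3156773093/16777216 → NEW=255, ERR=-1121416987/16777216
(1,5): OLD=6245036979/268435456 → NEW=0, ERR=6245036979/268435456
(2,0): OLD=8141117/32768 → NEW=255, ERR=-214723/32768
(2,1): OLD=33707631/1048576 → NEW=0, ERR=33707631/1048576
(2,2): OLD=3788725005/16777216 → NEW=255, ERR=-489465075/16777216
(2,3): OLD=15878298597/134217728 → NEW=0, ERR=15878298597/134217728
(2,4): OLD=700294350127/4294967296 → NEW=255, ERR=-394922310353/4294967296
(2,5): OLD=8374460838201/68719476736 → NEW=0, ERR=8374460838201/68719476736
(3,0): OLD=586860909/16777216 → NEW=0, ERR=586860909/16777216
(3,1): OLD=6371248105/134217728 → NEW=0, ERR=6371248105/134217728
(3,2): OLD=167333822027/1073741824 → NEW=255, ERR=-106470343093/1073741824
(3,3): OLD=-719919670303/68719476736 → NEW=0, ERR=-719919670303/68719476736
(3,4): OLD=97265970937793/549755813888 → NEW=255, ERR=-42921761603647/549755813888
(3,5): OLD=608498651154095/8796093022208 → NEW=0, ERR=608498651154095/8796093022208
(4,0): OLD=405512917187/2147483648 → NEW=255, ERR=-142095413053/2147483648
(4,1): OLD=2971417483879/34359738368 → NEW=0, ERR=2971417483879/34359738368
(4,2): OLD=41617003836677/1099511627776 → NEW=0, ERR=41617003836677/1099511627776
(4,3): OLD=2805064321700857/17592186044416 → NEW=255, ERR=-1680943119625223/17592186044416
Target (4,3): original=167, with diffused error = 2805064321700857/17592186044416

Answer: 2805064321700857/17592186044416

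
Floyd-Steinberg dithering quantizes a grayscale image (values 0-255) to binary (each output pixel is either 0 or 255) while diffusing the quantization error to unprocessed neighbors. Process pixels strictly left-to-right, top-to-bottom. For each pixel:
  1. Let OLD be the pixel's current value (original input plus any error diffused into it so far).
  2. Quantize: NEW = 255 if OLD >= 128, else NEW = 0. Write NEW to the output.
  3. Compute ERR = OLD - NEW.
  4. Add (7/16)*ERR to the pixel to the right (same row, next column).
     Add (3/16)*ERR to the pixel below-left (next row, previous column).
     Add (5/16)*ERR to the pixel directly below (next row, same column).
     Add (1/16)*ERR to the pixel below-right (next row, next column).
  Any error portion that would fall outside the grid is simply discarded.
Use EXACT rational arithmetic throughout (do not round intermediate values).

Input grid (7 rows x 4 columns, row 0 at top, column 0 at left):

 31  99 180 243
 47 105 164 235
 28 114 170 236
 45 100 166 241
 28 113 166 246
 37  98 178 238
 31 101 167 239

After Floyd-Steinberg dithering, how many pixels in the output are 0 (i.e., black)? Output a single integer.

Answer: 13

Derivation:
(0,0): OLD=31 → NEW=0, ERR=31
(0,1): OLD=1801/16 → NEW=0, ERR=1801/16
(0,2): OLD=58687/256 → NEW=255, ERR=-6593/256
(0,3): OLD=949177/4096 → NEW=255, ERR=-95303/4096
(1,0): OLD=19915/256 → NEW=0, ERR=19915/256
(1,1): OLD=350861/2048 → NEW=255, ERR=-171379/2048
(1,2): OLD=7996305/65536 → NEW=0, ERR=7996305/65536
(1,3): OLD=293077447/1048576 → NEW=255, ERR=25690567/1048576
(2,0): OLD=1199967/32768 → NEW=0, ERR=1199967/32768
(2,1): OLD=138003717/1048576 → NEW=255, ERR=-129383163/1048576
(2,2): OLD=321934329/2097152 → NEW=255, ERR=-212839431/2097152
(2,3): OLD=6941757365/33554432 → NEW=255, ERR=-1614622795/33554432
(3,0): OLD=558819951/16777216 → NEW=0, ERR=558819951/16777216
(3,1): OLD=15910868977/268435456 → NEW=0, ERR=15910868977/268435456
(3,2): OLD=616250381327/4294967296 → NEW=255, ERR=-478966279153/4294967296
(3,3): OLD=11739376195817/68719476736 → NEW=255, ERR=-5784090371863/68719476736
(4,0): OLD=212697287299/4294967296 → NEW=0, ERR=212697287299/4294967296
(4,1): OLD=4616605235209/34359738368 → NEW=255, ERR=-4145128048631/34359738368
(4,2): OLD=72890746540265/1099511627776 → NEW=0, ERR=72890746540265/1099511627776
(4,3): OLD=4252570395495983/17592186044416 → NEW=255, ERR=-233437045830097/17592186044416
(5,0): OLD=16413472459923/549755813888 → NEW=0, ERR=16413472459923/549755813888
(5,1): OLD=1563725104180069/17592186044416 → NEW=0, ERR=1563725104180069/17592186044416
(5,2): OLD=2001789519018409/8796093022208 → NEW=255, ERR=-241214201644631/8796093022208
(5,3): OLD=63613112349605049/281474976710656 → NEW=255, ERR=-8163006711612231/281474976710656
(6,0): OLD=16043055184158223/281474976710656 → NEW=0, ERR=16043055184158223/281474976710656
(6,1): OLD=677510091529529177/4503599627370496 → NEW=255, ERR=-470907813449947303/4503599627370496
(6,2): OLD=8128244458486789407/72057594037927936 → NEW=0, ERR=8128244458486789407/72057594037927936
(6,3): OLD=320021275479707480281/1152921504606846976 → NEW=255, ERR=26026291804961501401/1152921504606846976
Output grid:
  Row 0: ..##  (2 black, running=2)
  Row 1: .#.#  (2 black, running=4)
  Row 2: .###  (1 black, running=5)
  Row 3: ..##  (2 black, running=7)
  Row 4: .#.#  (2 black, running=9)
  Row 5: ..##  (2 black, running=11)
  Row 6: .#.#  (2 black, running=13)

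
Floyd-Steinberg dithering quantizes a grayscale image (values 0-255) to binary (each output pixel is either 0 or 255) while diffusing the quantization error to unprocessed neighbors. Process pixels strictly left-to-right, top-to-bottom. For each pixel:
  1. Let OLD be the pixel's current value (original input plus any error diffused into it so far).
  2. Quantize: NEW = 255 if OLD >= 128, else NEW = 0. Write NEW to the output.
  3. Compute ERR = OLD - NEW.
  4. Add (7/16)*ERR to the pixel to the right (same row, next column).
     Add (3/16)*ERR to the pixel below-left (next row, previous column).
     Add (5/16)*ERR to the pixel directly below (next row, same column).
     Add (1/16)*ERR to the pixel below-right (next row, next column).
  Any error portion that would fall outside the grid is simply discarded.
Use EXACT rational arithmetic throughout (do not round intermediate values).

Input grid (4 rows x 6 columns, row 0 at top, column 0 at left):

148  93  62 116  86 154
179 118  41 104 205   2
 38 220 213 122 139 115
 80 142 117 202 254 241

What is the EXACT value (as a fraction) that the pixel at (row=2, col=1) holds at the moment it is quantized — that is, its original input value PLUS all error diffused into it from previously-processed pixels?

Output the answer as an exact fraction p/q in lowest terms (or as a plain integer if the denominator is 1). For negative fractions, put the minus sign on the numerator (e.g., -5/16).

Answer: 285455287/1048576

Derivation:
(0,0): OLD=148 → NEW=255, ERR=-107
(0,1): OLD=739/16 → NEW=0, ERR=739/16
(0,2): OLD=21045/256 → NEW=0, ERR=21045/256
(0,3): OLD=622451/4096 → NEW=255, ERR=-422029/4096
(0,4): OLD=2681893/65536 → NEW=0, ERR=2681893/65536
(0,5): OLD=180253955/1048576 → NEW=255, ERR=-87132925/1048576
(1,0): OLD=39481/256 → NEW=255, ERR=-25799/256
(1,1): OLD=198799/2048 → NEW=0, ERR=198799/2048
(1,2): OLD=6076859/65536 → NEW=0, ERR=6076859/65536
(1,3): OLD=32815199/262144 → NEW=0, ERR=32815199/262144
(1,4): OLD=4203268093/16777216 → NEW=255, ERR=-74921987/16777216
(1,5): OLD=-6271652389/268435456 → NEW=0, ERR=-6271652389/268435456
(2,0): OLD=809621/32768 → NEW=0, ERR=809621/32768
(2,1): OLD=285455287/1048576 → NEW=255, ERR=18068407/1048576
Target (2,1): original=220, with diffused error = 285455287/1048576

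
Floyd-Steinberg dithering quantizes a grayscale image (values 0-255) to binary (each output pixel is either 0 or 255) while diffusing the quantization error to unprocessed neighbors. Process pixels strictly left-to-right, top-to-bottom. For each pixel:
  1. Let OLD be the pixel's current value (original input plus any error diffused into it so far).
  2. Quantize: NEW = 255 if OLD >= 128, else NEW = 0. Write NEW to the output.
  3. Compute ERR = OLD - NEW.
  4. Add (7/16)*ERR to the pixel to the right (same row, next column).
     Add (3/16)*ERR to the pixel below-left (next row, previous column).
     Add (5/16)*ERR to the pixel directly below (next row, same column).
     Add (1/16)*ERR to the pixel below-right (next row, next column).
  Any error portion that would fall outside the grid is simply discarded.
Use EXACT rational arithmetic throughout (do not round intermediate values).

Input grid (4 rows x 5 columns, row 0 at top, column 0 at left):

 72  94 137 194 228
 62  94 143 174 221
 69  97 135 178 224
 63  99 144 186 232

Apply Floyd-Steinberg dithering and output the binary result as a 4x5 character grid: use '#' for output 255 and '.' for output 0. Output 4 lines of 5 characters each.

(0,0): OLD=72 → NEW=0, ERR=72
(0,1): OLD=251/2 → NEW=0, ERR=251/2
(0,2): OLD=6141/32 → NEW=255, ERR=-2019/32
(0,3): OLD=85195/512 → NEW=255, ERR=-45365/512
(0,4): OLD=1550221/8192 → NEW=255, ERR=-538739/8192
(1,0): OLD=3457/32 → NEW=0, ERR=3457/32
(1,1): OLD=44327/256 → NEW=255, ERR=-20953/256
(1,2): OLD=644755/8192 → NEW=0, ERR=644755/8192
(1,3): OLD=5389383/32768 → NEW=255, ERR=-2966457/32768
(1,4): OLD=81424309/524288 → NEW=255, ERR=-52269131/524288
(2,0): OLD=358045/4096 → NEW=0, ERR=358045/4096
(2,1): OLD=17193391/131072 → NEW=255, ERR=-16229969/131072
(2,2): OLD=174760717/2097152 → NEW=0, ERR=174760717/2097152
(2,3): OLD=5784575383/33554432 → NEW=255, ERR=-2771804777/33554432
(2,4): OLD=81092676961/536870912 → NEW=255, ERR=-55809405599/536870912
(3,0): OLD=140717869/2097152 → NEW=0, ERR=140717869/2097152
(3,1): OLD=1858058761/16777216 → NEW=0, ERR=1858058761/16777216
(3,2): OLD=104832804947/536870912 → NEW=255, ERR=-32069277613/536870912
(3,3): OLD=128601129427/1073741824 → NEW=0, ERR=128601129427/1073741824
(3,4): OLD=4239145747823/17179869184 → NEW=255, ERR=-141720894097/17179869184
Row 0: ..###
Row 1: .#.##
Row 2: .#.##
Row 3: ..#.#

Answer: ..###
.#.##
.#.##
..#.#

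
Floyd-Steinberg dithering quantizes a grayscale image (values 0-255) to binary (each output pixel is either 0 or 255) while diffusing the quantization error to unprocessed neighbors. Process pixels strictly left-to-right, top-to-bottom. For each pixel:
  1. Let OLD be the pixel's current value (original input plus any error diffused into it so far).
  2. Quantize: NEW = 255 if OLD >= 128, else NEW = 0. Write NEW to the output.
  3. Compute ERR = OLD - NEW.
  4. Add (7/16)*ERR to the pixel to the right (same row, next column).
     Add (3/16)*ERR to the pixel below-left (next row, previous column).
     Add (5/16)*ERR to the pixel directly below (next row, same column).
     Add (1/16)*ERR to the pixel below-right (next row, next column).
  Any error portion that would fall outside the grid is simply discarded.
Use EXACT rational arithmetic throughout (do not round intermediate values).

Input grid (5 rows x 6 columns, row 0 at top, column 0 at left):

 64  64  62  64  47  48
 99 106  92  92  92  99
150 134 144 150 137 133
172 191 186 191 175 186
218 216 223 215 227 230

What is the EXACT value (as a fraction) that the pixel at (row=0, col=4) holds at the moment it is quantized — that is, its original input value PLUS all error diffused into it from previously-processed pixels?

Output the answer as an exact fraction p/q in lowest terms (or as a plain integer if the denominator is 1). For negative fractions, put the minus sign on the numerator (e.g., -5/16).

Answer: 96841/1024

Derivation:
(0,0): OLD=64 → NEW=0, ERR=64
(0,1): OLD=92 → NEW=0, ERR=92
(0,2): OLD=409/4 → NEW=0, ERR=409/4
(0,3): OLD=6959/64 → NEW=0, ERR=6959/64
(0,4): OLD=96841/1024 → NEW=0, ERR=96841/1024
Target (0,4): original=47, with diffused error = 96841/1024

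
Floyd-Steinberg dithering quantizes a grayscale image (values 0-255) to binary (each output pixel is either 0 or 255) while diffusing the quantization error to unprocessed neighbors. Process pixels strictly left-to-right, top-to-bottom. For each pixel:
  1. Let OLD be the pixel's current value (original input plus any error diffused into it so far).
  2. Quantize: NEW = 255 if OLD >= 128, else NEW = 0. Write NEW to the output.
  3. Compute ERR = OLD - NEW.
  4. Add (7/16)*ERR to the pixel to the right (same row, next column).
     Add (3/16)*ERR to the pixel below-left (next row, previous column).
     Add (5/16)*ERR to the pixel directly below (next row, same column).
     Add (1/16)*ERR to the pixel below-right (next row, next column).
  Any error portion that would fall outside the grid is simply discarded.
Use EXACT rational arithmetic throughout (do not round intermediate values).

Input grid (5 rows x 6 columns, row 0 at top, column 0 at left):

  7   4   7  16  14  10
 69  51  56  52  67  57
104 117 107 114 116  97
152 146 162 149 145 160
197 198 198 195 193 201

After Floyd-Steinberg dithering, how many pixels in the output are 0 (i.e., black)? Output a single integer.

Answer: 17

Derivation:
(0,0): OLD=7 → NEW=0, ERR=7
(0,1): OLD=113/16 → NEW=0, ERR=113/16
(0,2): OLD=2583/256 → NEW=0, ERR=2583/256
(0,3): OLD=83617/4096 → NEW=0, ERR=83617/4096
(0,4): OLD=1502823/65536 → NEW=0, ERR=1502823/65536
(0,5): OLD=21005521/1048576 → NEW=0, ERR=21005521/1048576
(1,0): OLD=18563/256 → NEW=0, ERR=18563/256
(1,1): OLD=178709/2048 → NEW=0, ERR=178709/2048
(1,2): OLD=6658361/65536 → NEW=0, ERR=6658361/65536
(1,3): OLD=28248389/262144 → NEW=0, ERR=28248389/262144
(1,4): OLD=2119676719/16777216 → NEW=0, ERR=2119676719/16777216
(1,5): OLD=32203722393/268435456 → NEW=0, ERR=32203722393/268435456
(2,0): OLD=4686519/32768 → NEW=255, ERR=-3669321/32768
(2,1): OLD=124633549/1048576 → NEW=0, ERR=124633549/1048576
(2,2): OLD=3630745511/16777216 → NEW=255, ERR=-647444569/16777216
(2,3): OLD=21586292527/134217728 → NEW=255, ERR=-12639228113/134217728
(2,4): OLD=616378667789/4294967296 → NEW=255, ERR=-478837992691/4294967296
(2,5): OLD=6432858326059/68719476736 → NEW=0, ERR=6432858326059/68719476736
(3,0): OLD=2336946119/16777216 → NEW=255, ERR=-1941243961/16777216
(3,1): OLD=15876263355/134217728 → NEW=0, ERR=15876263355/134217728
(3,2): OLD=205581910817/1073741824 → NEW=255, ERR=-68222254303/1073741824
(3,3): OLD=4704442627363/68719476736 → NEW=0, ERR=4704442627363/68719476736
(3,4): OLD=83440267594051/549755813888 → NEW=255, ERR=-56747464947389/549755813888
(3,5): OLD=1206165698899469/8796093022208 → NEW=255, ERR=-1036838021763571/8796093022208
(4,0): OLD=393033310281/2147483648 → NEW=255, ERR=-154575019959/2147483648
(4,1): OLD=6333491372725/34359738368 → NEW=255, ERR=-2428241911115/34359738368
(4,2): OLD=184118768886927/1099511627776 → NEW=255, ERR=-96256696195953/1099511627776
(4,3): OLD=2722690437387883/17592186044416 → NEW=255, ERR=-1763317003938197/17592186044416
(4,4): OLD=27885166268030491/281474976710656 → NEW=0, ERR=27885166268030491/281474976710656
(4,5): OLD=905470903442448605/4503599627370496 → NEW=255, ERR=-242947001537027875/4503599627370496
Output grid:
  Row 0: ......  (6 black, running=6)
  Row 1: ......  (6 black, running=12)
  Row 2: #.###.  (2 black, running=14)
  Row 3: #.#.##  (2 black, running=16)
  Row 4: ####.#  (1 black, running=17)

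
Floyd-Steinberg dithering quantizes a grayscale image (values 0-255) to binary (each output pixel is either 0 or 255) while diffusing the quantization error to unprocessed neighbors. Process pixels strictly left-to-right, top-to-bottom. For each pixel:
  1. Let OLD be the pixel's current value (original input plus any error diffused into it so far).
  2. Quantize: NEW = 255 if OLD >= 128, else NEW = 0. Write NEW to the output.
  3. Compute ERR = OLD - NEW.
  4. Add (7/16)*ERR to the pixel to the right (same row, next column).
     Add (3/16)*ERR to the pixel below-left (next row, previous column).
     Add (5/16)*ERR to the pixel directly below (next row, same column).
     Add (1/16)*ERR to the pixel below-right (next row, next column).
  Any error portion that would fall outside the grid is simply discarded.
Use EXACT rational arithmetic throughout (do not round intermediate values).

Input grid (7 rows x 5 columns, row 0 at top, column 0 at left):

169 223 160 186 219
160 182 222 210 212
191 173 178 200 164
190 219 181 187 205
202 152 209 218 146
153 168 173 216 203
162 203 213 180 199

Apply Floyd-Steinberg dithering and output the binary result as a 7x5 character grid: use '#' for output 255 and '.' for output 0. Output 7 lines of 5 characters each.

(0,0): OLD=169 → NEW=255, ERR=-86
(0,1): OLD=1483/8 → NEW=255, ERR=-557/8
(0,2): OLD=16581/128 → NEW=255, ERR=-16059/128
(0,3): OLD=268515/2048 → NEW=255, ERR=-253725/2048
(0,4): OLD=5400117/32768 → NEW=255, ERR=-2955723/32768
(1,0): OLD=15369/128 → NEW=0, ERR=15369/128
(1,1): OLD=188287/1024 → NEW=255, ERR=-72833/1024
(1,2): OLD=4066347/32768 → NEW=0, ERR=4066347/32768
(1,3): OLD=26322159/131072 → NEW=255, ERR=-7101201/131072
(1,4): OLD=319534957/2097152 → NEW=255, ERR=-215238803/2097152
(2,0): OLD=3525605/16384 → NEW=255, ERR=-652315/16384
(2,1): OLD=86049639/524288 → NEW=255, ERR=-47643801/524288
(2,2): OLD=1362468469/8388608 → NEW=255, ERR=-776626571/8388608
(2,3): OLD=17592894479/134217728 → NEW=255, ERR=-16632626161/134217728
(2,4): OLD=159610888361/2147483648 → NEW=0, ERR=159610888361/2147483648
(3,0): OLD=1346533717/8388608 → NEW=255, ERR=-792561323/8388608
(3,1): OLD=8685192049/67108864 → NEW=255, ERR=-8427568271/67108864
(3,2): OLD=146483767275/2147483648 → NEW=0, ERR=146483767275/2147483648
(3,3): OLD=800007951971/4294967296 → NEW=255, ERR=-295208708509/4294967296
(3,4): OLD=13084896617775/68719476736 → NEW=255, ERR=-4438569949905/68719476736
(4,0): OLD=159910690715/1073741824 → NEW=255, ERR=-113893474405/1073741824
(4,1): OLD=2516316270043/34359738368 → NEW=0, ERR=2516316270043/34359738368
(4,2): OLD=132831956415925/549755813888 → NEW=255, ERR=-7355776125515/549755813888
(4,3): OLD=1608098438141659/8796093022208 → NEW=255, ERR=-634905282521381/8796093022208
(4,4): OLD=12658064119262589/140737488355328 → NEW=0, ERR=12658064119262589/140737488355328
(5,0): OLD=73438632430193/549755813888 → NEW=255, ERR=-66749100111247/549755813888
(5,1): OLD=565712220641875/4398046511104 → NEW=255, ERR=-555789639689645/4398046511104
(5,2): OLD=14717529557342379/140737488355328 → NEW=0, ERR=14717529557342379/140737488355328
(5,3): OLD=143677539431338917/562949953421312 → NEW=255, ERR=125301308904357/562949953421312
(5,4): OLD=2041865902178635271/9007199254740992 → NEW=255, ERR=-254969907780317689/9007199254740992
(6,0): OLD=7062403633262753/70368744177664 → NEW=0, ERR=7062403633262753/70368744177664
(6,1): OLD=494127489736988591/2251799813685248 → NEW=255, ERR=-80081462752749649/2251799813685248
(6,2): OLD=8007905210543222005/36028797018963968 → NEW=255, ERR=-1179438029292589835/36028797018963968
(6,3): OLD=96255014301733329991/576460752303423488 → NEW=255, ERR=-50742477535639659449/576460752303423488
(6,4): OLD=1398791630635239170737/9223372036854775808 → NEW=255, ERR=-953168238762728660303/9223372036854775808
Row 0: #####
Row 1: .#.##
Row 2: ####.
Row 3: ##.##
Row 4: #.##.
Row 5: ##.##
Row 6: .####

Answer: #####
.#.##
####.
##.##
#.##.
##.##
.####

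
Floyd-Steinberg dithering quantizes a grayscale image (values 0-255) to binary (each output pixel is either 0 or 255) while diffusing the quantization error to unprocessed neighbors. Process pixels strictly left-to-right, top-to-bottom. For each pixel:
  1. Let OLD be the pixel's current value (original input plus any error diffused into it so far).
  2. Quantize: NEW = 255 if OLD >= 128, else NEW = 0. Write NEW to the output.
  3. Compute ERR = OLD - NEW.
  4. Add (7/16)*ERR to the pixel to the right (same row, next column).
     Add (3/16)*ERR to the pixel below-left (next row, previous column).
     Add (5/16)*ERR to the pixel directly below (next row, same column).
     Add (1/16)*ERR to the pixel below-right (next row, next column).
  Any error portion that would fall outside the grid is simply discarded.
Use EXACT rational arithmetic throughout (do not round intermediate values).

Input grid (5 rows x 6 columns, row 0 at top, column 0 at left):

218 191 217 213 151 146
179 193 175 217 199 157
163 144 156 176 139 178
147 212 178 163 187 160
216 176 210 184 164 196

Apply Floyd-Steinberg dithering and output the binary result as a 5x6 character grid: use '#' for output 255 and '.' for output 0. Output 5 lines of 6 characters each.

Answer: ####.#
#.###.
#.#.##
###.#.
#.####

Derivation:
(0,0): OLD=218 → NEW=255, ERR=-37
(0,1): OLD=2797/16 → NEW=255, ERR=-1283/16
(0,2): OLD=46571/256 → NEW=255, ERR=-18709/256
(0,3): OLD=741485/4096 → NEW=255, ERR=-302995/4096
(0,4): OLD=7774971/65536 → NEW=0, ERR=7774971/65536
(0,5): OLD=207516893/1048576 → NEW=255, ERR=-59869987/1048576
(1,0): OLD=39015/256 → NEW=255, ERR=-26265/256
(1,1): OLD=219217/2048 → NEW=0, ERR=219217/2048
(1,2): OLD=11803685/65536 → NEW=255, ERR=-4907995/65536
(1,3): OLD=46870209/262144 → NEW=255, ERR=-19976511/262144
(1,4): OLD=3144144675/16777216 → NEW=255, ERR=-1134045405/16777216
(1,5): OLD=31406842373/268435456 → NEW=0, ERR=31406842373/268435456
(2,0): OLD=4948235/32768 → NEW=255, ERR=-3407605/32768
(2,1): OLD=116915369/1048576 → NEW=0, ERR=116915369/1048576
(2,2): OLD=2915534651/16777216 → NEW=255, ERR=-1362655429/16777216
(2,3): OLD=13327492899/134217728 → NEW=0, ERR=13327492899/134217728
(2,4): OLD=766626302185/4294967296 → NEW=255, ERR=-328590358295/4294967296
(2,5): OLD=12154166117103/68719476736 → NEW=255, ERR=-5369300450577/68719476736
(3,0): OLD=2271780059/16777216 → NEW=255, ERR=-2006410021/16777216
(3,1): OLD=23192007999/134217728 → NEW=255, ERR=-11033512641/134217728
(3,2): OLD=152729464813/1073741824 → NEW=255, ERR=-121074700307/1073741824
(3,3): OLD=8608971098503/68719476736 → NEW=0, ERR=8608971098503/68719476736
(3,4): OLD=115150009216295/549755813888 → NEW=255, ERR=-25037723325145/549755813888
(3,5): OLD=975279236392425/8796093022208 → NEW=0, ERR=975279236392425/8796093022208
(4,0): OLD=350499529205/2147483648 → NEW=255, ERR=-197108801035/2147483648
(4,1): OLD=2801602649713/34359738368 → NEW=0, ERR=2801602649713/34359738368
(4,2): OLD=251553729654019/1099511627776 → NEW=255, ERR=-28821735428861/1099511627776
(4,3): OLD=3449720938985519/17592186044416 → NEW=255, ERR=-1036286502340561/17592186044416
(4,4): OLD=42957426951711775/281474976710656 → NEW=255, ERR=-28818692109505505/281474976710656
(4,5): OLD=824200045678392441/4503599627370496 → NEW=255, ERR=-324217859301084039/4503599627370496
Row 0: ####.#
Row 1: #.###.
Row 2: #.#.##
Row 3: ###.#.
Row 4: #.####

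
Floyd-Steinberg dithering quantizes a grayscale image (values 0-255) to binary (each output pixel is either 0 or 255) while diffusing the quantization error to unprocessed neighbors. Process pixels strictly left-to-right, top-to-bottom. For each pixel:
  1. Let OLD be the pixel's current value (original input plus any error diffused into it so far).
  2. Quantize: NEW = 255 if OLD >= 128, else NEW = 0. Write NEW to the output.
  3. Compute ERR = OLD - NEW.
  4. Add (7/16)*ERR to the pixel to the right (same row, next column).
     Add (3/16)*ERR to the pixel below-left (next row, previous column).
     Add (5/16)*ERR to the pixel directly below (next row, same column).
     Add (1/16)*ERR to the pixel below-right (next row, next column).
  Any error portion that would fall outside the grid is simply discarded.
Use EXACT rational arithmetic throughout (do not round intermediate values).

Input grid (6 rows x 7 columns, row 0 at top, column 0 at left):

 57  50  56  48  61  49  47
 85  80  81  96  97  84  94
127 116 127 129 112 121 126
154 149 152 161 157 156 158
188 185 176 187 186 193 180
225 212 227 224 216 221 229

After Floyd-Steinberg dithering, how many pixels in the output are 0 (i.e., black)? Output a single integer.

Answer: 18

Derivation:
(0,0): OLD=57 → NEW=0, ERR=57
(0,1): OLD=1199/16 → NEW=0, ERR=1199/16
(0,2): OLD=22729/256 → NEW=0, ERR=22729/256
(0,3): OLD=355711/4096 → NEW=0, ERR=355711/4096
(0,4): OLD=6487673/65536 → NEW=0, ERR=6487673/65536
(0,5): OLD=96793935/1048576 → NEW=0, ERR=96793935/1048576
(0,6): OLD=1466086697/16777216 → NEW=0, ERR=1466086697/16777216
(1,0): OLD=29917/256 → NEW=0, ERR=29917/256
(1,1): OLD=357899/2048 → NEW=255, ERR=-164341/2048
(1,2): OLD=6200039/65536 → NEW=0, ERR=6200039/65536
(1,3): OLD=49450523/262144 → NEW=255, ERR=-17396197/262144
(1,4): OLD=2040754097/16777216 → NEW=0, ERR=2040754097/16777216
(1,5): OLD=25318238081/134217728 → NEW=255, ERR=-8907282559/134217728
(1,6): OLD=210545576559/2147483648 → NEW=0, ERR=210545576559/2147483648
(2,0): OLD=4865193/32768 → NEW=255, ERR=-3490647/32768
(2,1): OLD=72730067/1048576 → NEW=0, ERR=72730067/1048576
(2,2): OLD=2842923065/16777216 → NEW=255, ERR=-1435267015/16777216
(2,3): OLD=13361996977/134217728 → NEW=0, ERR=13361996977/134217728
(2,4): OLD=190026805377/1073741824 → NEW=255, ERR=-83777359743/1073741824
(2,5): OLD=3164915955499/34359738368 → NEW=0, ERR=3164915955499/34359738368
(2,6): OLD=105987026027997/549755813888 → NEW=255, ERR=-34200706513443/549755813888
(3,0): OLD=2243377945/16777216 → NEW=255, ERR=-2034812135/16777216
(3,1): OLD=12739295525/134217728 → NEW=0, ERR=12739295525/134217728
(3,2): OLD=203788671039/1073741824 → NEW=255, ERR=-70015494081/1073741824
(3,3): OLD=616785297737/4294967296 → NEW=255, ERR=-478431362743/4294967296
(3,4): OLD=59030548000537/549755813888 → NEW=0, ERR=59030548000537/549755813888
(3,5): OLD=946550748089691/4398046511104 → NEW=255, ERR=-174951112241829/4398046511104
(3,6): OLD=8930684776144261/70368744177664 → NEW=0, ERR=8930684776144261/70368744177664
(4,0): OLD=360552326999/2147483648 → NEW=255, ERR=-187056003241/2147483648
(4,1): OLD=5385754299627/34359738368 → NEW=255, ERR=-3375978984213/34359738368
(4,2): OLD=53701598250405/549755813888 → NEW=0, ERR=53701598250405/549755813888
(4,3): OLD=927914110891175/4398046511104 → NEW=255, ERR=-193587749440345/4398046511104
(4,4): OLD=6539963519405125/35184372088832 → NEW=255, ERR=-2432051363247035/35184372088832
(4,5): OLD=203601838428323141/1125899906842624 → NEW=255, ERR=-83502637816545979/1125899906842624
(4,6): OLD=3327740564348567923/18014398509481984 → NEW=255, ERR=-1265931055569337997/18014398509481984
(5,0): OLD=98602640912881/549755813888 → NEW=255, ERR=-41585091628559/549755813888
(5,1): OLD=708408109246331/4398046511104 → NEW=255, ERR=-413093751085189/4398046511104
(5,2): OLD=7108612021224653/35184372088832 → NEW=255, ERR=-1863402861427507/35184372088832
(5,3): OLD=50727103878526177/281474976710656 → NEW=255, ERR=-21049015182691103/281474976710656
(5,4): OLD=2612543057506865803/18014398509481984 → NEW=255, ERR=-1981128562411040117/18014398509481984
(5,5): OLD=19053899351318420187/144115188075855872 → NEW=255, ERR=-17695473608024827173/144115188075855872
(5,6): OLD=342844153990470719605/2305843009213693952 → NEW=255, ERR=-245145813359021238155/2305843009213693952
Output grid:
  Row 0: .......  (7 black, running=7)
  Row 1: .#.#.#.  (4 black, running=11)
  Row 2: #.#.#.#  (3 black, running=14)
  Row 3: #.##.#.  (3 black, running=17)
  Row 4: ##.####  (1 black, running=18)
  Row 5: #######  (0 black, running=18)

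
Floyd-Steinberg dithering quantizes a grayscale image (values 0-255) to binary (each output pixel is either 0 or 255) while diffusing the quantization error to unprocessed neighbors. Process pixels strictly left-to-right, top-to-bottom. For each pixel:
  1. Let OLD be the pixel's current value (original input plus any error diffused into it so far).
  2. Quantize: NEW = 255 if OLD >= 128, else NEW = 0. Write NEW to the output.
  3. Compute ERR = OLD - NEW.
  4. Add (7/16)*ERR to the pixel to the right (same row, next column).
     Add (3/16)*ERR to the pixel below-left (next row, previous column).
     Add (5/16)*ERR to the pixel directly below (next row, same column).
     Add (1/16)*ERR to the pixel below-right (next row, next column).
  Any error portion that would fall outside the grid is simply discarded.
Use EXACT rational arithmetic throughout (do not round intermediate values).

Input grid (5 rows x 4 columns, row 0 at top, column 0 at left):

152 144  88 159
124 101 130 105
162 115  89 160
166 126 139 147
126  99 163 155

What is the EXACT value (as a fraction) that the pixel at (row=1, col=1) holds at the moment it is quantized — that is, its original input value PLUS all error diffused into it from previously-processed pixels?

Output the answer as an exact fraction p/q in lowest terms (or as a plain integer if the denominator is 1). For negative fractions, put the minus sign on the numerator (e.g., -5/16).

(0,0): OLD=152 → NEW=255, ERR=-103
(0,1): OLD=1583/16 → NEW=0, ERR=1583/16
(0,2): OLD=33609/256 → NEW=255, ERR=-31671/256
(0,3): OLD=429567/4096 → NEW=0, ERR=429567/4096
(1,0): OLD=28253/256 → NEW=0, ERR=28253/256
(1,1): OLD=308363/2048 → NEW=255, ERR=-213877/2048
Target (1,1): original=101, with diffused error = 308363/2048

Answer: 308363/2048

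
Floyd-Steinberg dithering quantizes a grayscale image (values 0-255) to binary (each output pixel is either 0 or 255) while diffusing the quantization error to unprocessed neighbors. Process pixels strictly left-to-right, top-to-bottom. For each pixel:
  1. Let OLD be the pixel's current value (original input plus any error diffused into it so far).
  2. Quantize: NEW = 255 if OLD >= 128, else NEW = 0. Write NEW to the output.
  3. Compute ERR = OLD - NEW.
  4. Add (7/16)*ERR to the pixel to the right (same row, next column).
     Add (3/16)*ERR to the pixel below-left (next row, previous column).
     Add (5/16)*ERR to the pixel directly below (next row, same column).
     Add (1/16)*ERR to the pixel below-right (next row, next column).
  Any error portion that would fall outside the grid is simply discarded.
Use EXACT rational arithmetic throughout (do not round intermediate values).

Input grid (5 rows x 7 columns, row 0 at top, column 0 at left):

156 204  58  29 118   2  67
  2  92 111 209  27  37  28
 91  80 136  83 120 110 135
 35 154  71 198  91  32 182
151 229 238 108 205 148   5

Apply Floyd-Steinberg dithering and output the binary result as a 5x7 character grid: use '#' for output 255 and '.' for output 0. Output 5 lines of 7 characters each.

Answer: ##..#..
..##...
.....#.
.###..#
###.##.

Derivation:
(0,0): OLD=156 → NEW=255, ERR=-99
(0,1): OLD=2571/16 → NEW=255, ERR=-1509/16
(0,2): OLD=4285/256 → NEW=0, ERR=4285/256
(0,3): OLD=148779/4096 → NEW=0, ERR=148779/4096
(0,4): OLD=8774701/65536 → NEW=255, ERR=-7936979/65536
(0,5): OLD=-53461701/1048576 → NEW=0, ERR=-53461701/1048576
(0,6): OLD=749841565/16777216 → NEW=0, ERR=749841565/16777216
(1,0): OLD=-11935/256 → NEW=0, ERR=-11935/256
(1,1): OLD=80039/2048 → NEW=0, ERR=80039/2048
(1,2): OLD=8797875/65536 → NEW=255, ERR=-7913805/65536
(1,3): OLD=38236023/262144 → NEW=255, ERR=-28610697/262144
(1,4): OLD=-1105370683/16777216 → NEW=0, ERR=-1105370683/16777216
(1,5): OLD=-932380459/134217728 → NEW=0, ERR=-932380459/134217728
(1,6): OLD=76753443803/2147483648 → NEW=0, ERR=76753443803/2147483648
(2,0): OLD=2744605/32768 → NEW=0, ERR=2744605/32768
(2,1): OLD=108320015/1048576 → NEW=0, ERR=108320015/1048576
(2,2): OLD=2104488685/16777216 → NEW=0, ERR=2104488685/16777216
(2,3): OLD=11257047237/134217728 → NEW=0, ERR=11257047237/134217728
(2,4): OLD=137418361429/1073741824 → NEW=0, ERR=137418361429/1073741824
(2,5): OLD=5717610727751/34359738368 → NEW=255, ERR=-3044122556089/34359738368
(2,6): OLD=58809763088993/549755813888 → NEW=0, ERR=58809763088993/549755813888
(3,0): OLD=1351299405/16777216 → NEW=0, ERR=1351299405/16777216
(3,1): OLD=33591230537/134217728 → NEW=255, ERR=-634290103/134217728
(3,2): OLD=139923479659/1073741824 → NEW=255, ERR=-133880685461/1073741824
(3,3): OLD=865418387453/4294967296 → NEW=255, ERR=-229798273027/4294967296
(3,4): OLD=52895450027341/549755813888 → NEW=0, ERR=52895450027341/549755813888
(3,5): OLD=327500406366775/4398046511104 → NEW=0, ERR=327500406366775/4398046511104
(3,6): OLD=17062357121282601/70368744177664 → NEW=255, ERR=-881672644021719/70368744177664
(4,0): OLD=376419136739/2147483648 → NEW=255, ERR=-171189193501/2147483648
(4,1): OLD=5988994734599/34359738368 → NEW=255, ERR=-2772738549241/34359738368
(4,2): OLD=84334267367881/549755813888 → NEW=255, ERR=-55853465173559/549755813888
(4,3): OLD=251036167286131/4398046511104 → NEW=0, ERR=251036167286131/4398046511104
(4,4): OLD=9522925758019177/35184372088832 → NEW=255, ERR=550910875367017/35184372088832
(4,5): OLD=204671570648623081/1125899906842624 → NEW=255, ERR=-82432905596246039/1125899906842624
(4,6): OLD=-473652054118155473/18014398509481984 → NEW=0, ERR=-473652054118155473/18014398509481984
Row 0: ##..#..
Row 1: ..##...
Row 2: .....#.
Row 3: .###..#
Row 4: ###.##.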